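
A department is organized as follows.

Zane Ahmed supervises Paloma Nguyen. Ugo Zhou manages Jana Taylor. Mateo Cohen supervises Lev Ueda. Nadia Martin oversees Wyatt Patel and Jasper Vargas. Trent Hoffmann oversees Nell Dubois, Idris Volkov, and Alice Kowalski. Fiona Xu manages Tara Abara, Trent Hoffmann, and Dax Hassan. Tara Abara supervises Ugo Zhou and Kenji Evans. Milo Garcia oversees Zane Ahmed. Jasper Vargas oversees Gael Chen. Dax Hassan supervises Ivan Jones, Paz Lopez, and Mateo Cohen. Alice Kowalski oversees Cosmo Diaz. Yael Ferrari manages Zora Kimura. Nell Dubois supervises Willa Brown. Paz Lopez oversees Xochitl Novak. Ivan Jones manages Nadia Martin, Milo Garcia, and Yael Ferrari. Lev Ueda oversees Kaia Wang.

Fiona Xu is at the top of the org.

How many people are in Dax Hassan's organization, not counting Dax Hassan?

Dax Hassan directly manages Ivan Jones, Paz Lopez, Mateo Cohen. Under Ivan Jones: Yael Ferrari, Zora Kimura, Milo Garcia, Zane Ahmed, Paloma Nguyen, Nadia Martin, Jasper Vargas, Gael Chen, Wyatt Patel (9). Under Paz Lopez: Xochitl Novak (1). Under Mateo Cohen: Lev Ueda, Kaia Wang (2). So Dax Hassan's organization is 3 direct reports plus everyone under them: 10 + 2 + 3 = 15.

15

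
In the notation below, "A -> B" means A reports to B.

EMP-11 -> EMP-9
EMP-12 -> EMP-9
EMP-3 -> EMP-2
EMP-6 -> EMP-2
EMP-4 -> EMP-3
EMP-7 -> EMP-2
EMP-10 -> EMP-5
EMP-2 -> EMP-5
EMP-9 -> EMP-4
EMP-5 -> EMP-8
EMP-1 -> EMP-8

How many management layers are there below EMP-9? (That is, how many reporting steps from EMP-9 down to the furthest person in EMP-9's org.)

The longest chain under EMP-9 runs EMP-9 → EMP-11, which is 1 level below EMP-9.

1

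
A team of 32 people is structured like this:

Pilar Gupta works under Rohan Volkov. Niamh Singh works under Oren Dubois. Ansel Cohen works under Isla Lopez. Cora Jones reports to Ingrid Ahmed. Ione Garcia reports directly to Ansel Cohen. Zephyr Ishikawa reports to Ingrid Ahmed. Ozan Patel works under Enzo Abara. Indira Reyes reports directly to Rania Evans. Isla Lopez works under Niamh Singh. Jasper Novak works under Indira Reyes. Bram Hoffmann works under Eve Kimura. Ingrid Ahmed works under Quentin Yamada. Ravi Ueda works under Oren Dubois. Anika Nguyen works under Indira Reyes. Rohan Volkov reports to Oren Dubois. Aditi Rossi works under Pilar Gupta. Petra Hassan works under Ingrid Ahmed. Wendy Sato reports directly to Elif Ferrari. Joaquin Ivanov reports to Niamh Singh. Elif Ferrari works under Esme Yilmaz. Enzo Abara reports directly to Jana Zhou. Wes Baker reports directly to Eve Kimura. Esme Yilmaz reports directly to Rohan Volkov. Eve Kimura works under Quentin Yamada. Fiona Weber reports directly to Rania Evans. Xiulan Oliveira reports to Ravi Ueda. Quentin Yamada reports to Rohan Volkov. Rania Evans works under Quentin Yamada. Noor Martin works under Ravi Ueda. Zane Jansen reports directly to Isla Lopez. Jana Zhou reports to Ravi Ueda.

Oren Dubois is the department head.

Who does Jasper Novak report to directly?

Indira Reyes

Jasper Novak reports directly to Indira Reyes.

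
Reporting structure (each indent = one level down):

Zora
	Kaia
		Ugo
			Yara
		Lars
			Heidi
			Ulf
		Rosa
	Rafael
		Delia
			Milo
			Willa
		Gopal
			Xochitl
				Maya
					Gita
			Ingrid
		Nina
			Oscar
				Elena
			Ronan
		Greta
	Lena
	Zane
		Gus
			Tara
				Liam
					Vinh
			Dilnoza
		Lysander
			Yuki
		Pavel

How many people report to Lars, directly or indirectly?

2

Lars directly manages Heidi, Ulf. Heidi has no reports. Ulf has no reports. So Lars's organization is 2 direct reports plus everyone under them: 1 + 1 = 2.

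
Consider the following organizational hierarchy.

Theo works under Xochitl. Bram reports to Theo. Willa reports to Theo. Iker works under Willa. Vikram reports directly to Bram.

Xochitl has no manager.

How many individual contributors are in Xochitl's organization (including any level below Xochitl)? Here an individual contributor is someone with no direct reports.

The people in Xochitl's organization with no one reporting to them are Iker, Vikram. That is 2.

2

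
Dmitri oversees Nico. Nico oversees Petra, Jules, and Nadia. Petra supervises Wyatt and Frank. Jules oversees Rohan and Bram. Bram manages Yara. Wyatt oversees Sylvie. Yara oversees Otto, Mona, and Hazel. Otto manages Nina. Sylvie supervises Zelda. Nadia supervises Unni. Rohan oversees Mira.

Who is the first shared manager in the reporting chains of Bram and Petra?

Bram's chain of managers is Jules, Nico, Dmitri. Petra's chain of managers is Nico, Dmitri. The first manager that appears in both chains is Nico.

Nico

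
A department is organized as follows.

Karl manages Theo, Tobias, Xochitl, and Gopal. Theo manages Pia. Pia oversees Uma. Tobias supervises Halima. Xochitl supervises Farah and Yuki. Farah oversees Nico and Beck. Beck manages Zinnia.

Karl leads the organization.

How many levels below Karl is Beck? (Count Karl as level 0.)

3

Chain from Beck up to Karl: Beck → Farah → Xochitl → Karl. That is 3 steps up, so Beck is 3 levels below Karl.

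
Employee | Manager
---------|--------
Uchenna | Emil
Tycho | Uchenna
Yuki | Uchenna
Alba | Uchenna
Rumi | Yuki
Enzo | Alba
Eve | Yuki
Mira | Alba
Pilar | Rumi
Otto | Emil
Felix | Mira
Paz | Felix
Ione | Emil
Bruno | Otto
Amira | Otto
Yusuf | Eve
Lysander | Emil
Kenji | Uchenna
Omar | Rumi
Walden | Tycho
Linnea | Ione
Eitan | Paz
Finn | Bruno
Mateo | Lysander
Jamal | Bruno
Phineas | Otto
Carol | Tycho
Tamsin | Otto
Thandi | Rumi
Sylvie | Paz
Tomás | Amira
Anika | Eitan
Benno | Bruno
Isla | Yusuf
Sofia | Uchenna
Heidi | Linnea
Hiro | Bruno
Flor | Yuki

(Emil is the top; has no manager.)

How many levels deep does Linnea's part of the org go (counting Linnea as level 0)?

The longest chain under Linnea runs Linnea → Heidi, which is 1 level below Linnea.

1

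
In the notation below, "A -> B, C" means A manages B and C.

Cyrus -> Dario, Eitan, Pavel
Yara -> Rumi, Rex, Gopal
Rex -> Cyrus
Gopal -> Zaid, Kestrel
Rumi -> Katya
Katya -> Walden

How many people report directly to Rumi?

1

Rumi directly manages Katya. That is 1 direct report.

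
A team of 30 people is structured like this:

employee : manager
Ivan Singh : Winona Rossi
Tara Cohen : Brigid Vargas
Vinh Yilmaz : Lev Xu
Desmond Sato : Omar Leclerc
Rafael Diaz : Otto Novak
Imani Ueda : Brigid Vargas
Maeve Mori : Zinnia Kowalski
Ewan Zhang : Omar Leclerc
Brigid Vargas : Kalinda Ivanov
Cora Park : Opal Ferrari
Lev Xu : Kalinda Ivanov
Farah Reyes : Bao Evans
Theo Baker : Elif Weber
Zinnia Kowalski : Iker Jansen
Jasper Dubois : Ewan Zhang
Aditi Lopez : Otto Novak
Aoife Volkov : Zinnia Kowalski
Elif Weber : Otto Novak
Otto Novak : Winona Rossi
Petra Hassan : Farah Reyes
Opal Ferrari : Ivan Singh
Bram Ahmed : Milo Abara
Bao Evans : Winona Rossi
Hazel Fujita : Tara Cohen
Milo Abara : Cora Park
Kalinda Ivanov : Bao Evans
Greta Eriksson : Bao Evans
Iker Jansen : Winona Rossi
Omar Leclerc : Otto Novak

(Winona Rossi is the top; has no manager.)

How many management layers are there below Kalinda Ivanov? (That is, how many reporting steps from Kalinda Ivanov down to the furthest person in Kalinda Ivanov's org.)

3

The longest chain under Kalinda Ivanov runs Kalinda Ivanov → Brigid Vargas → Tara Cohen → Hazel Fujita, which is 3 levels below Kalinda Ivanov.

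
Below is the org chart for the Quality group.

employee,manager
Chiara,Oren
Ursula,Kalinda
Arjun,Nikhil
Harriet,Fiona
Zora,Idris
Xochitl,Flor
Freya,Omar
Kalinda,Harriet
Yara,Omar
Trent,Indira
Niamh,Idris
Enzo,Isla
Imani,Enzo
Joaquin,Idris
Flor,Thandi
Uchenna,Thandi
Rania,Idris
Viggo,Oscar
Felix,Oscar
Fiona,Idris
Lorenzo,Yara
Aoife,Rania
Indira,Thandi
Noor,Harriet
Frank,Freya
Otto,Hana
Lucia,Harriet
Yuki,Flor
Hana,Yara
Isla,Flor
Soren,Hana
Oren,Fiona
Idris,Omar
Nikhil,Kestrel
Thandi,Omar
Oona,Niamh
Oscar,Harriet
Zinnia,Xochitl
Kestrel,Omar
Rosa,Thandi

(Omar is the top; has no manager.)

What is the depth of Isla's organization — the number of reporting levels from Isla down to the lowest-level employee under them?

The longest chain under Isla runs Isla → Enzo → Imani, which is 2 levels below Isla.

2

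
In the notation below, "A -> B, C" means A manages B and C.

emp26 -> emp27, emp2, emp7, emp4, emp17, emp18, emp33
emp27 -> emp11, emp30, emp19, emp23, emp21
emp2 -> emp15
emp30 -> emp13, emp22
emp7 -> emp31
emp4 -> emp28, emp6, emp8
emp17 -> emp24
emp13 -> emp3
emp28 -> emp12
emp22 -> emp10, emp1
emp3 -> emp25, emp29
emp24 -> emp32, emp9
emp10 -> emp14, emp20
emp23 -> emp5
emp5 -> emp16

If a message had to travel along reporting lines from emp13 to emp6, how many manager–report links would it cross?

5

emp13 is 3 levels below emp26, and emp6 is 2 levels below emp26 (their lowest common manager). The shortest path runs up from emp13 to emp26 and back down to emp6: 3 + 2 = 5 links.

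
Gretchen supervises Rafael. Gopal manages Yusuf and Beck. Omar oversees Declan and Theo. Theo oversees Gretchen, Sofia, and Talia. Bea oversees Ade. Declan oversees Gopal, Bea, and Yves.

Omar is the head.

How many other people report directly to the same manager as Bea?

2

Bea reports to Declan. Declan's other direct reports are Gopal, Yves — 2 peers.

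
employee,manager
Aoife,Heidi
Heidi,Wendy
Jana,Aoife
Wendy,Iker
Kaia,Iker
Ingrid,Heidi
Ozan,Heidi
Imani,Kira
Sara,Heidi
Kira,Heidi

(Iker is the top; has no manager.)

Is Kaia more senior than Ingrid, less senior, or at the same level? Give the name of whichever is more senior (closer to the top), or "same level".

Kaia is 1 level below Iker; Ingrid is 3. Kaia is higher.

Kaia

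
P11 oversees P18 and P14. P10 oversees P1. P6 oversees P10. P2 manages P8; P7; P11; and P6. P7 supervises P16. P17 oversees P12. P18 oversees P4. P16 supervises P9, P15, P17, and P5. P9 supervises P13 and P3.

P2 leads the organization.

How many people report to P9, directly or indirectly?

P9 directly manages P13, P3. P13 has no reports. P3 has no reports. So P9's organization is 2 direct reports plus everyone under them: 1 + 1 = 2.

2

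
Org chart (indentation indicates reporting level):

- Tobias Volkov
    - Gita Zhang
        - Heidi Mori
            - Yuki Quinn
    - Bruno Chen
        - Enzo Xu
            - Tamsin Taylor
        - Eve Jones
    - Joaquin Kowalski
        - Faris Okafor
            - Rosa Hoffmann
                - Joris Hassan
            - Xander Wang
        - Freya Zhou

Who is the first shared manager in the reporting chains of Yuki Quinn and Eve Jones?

Yuki Quinn's chain of managers is Heidi Mori, Gita Zhang, Tobias Volkov. Eve Jones's chain of managers is Bruno Chen, Tobias Volkov. The first manager that appears in both chains is Tobias Volkov.

Tobias Volkov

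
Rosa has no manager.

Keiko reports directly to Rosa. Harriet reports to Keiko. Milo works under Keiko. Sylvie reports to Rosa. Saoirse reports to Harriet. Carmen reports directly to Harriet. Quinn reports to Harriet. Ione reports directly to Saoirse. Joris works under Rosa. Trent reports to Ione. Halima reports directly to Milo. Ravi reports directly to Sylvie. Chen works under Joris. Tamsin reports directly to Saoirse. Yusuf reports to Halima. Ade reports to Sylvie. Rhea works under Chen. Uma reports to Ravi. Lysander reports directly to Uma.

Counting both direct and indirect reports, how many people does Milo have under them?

Milo directly manages Halima. Under Halima: Yusuf (1). That's 2 in total.

2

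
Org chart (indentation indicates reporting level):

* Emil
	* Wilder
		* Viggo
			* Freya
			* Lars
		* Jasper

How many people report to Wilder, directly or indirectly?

Wilder directly manages Viggo, Jasper. Under Viggo: Lars, Freya (2). Jasper has no reports. So Wilder's organization is 2 direct reports plus everyone under them: 3 + 1 = 4.

4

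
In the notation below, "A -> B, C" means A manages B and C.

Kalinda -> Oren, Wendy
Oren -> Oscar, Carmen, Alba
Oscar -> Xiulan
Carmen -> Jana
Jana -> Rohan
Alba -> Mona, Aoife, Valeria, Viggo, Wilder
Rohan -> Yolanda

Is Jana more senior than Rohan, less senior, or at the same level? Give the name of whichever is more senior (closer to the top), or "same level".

Jana is 3 levels below Kalinda; Rohan is 4. Jana is higher.

Jana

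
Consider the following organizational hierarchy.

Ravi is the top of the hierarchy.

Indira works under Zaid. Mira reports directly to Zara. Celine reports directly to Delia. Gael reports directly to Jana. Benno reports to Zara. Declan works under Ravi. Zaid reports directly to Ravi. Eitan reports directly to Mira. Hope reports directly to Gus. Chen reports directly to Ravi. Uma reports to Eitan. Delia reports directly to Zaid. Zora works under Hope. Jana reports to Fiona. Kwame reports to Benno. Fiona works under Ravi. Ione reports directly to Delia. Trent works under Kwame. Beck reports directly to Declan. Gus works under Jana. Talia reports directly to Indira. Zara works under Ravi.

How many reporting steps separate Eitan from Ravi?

Chain from Eitan up to Ravi: Eitan → Mira → Zara → Ravi. That is 3 steps up, so Eitan is 3 levels below Ravi.

3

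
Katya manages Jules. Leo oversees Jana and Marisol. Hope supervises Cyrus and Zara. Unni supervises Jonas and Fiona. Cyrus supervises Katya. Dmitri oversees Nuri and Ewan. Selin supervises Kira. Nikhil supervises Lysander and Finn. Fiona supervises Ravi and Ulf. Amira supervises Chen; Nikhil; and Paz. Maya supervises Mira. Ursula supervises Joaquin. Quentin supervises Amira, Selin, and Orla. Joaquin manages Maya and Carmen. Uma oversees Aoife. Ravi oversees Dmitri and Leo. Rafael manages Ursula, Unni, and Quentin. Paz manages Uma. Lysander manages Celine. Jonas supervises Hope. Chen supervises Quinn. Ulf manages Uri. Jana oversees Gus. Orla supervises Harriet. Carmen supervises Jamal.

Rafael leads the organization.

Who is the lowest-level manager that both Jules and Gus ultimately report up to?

Jules's chain of managers is Katya, Cyrus, Hope, Jonas, Unni, Rafael. Gus's chain of managers is Jana, Leo, Ravi, Fiona, Unni, Rafael. The first manager that appears in both chains is Unni.

Unni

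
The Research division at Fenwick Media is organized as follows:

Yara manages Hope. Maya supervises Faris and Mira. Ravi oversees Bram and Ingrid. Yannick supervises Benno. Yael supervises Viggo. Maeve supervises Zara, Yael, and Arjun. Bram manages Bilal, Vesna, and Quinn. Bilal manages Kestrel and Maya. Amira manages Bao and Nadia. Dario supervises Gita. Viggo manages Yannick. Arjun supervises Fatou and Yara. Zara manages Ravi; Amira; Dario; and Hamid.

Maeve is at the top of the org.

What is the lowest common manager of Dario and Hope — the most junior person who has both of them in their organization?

Dario's chain of managers is Zara, Maeve. Hope's chain of managers is Yara, Arjun, Maeve. The first manager that appears in both chains is Maeve.

Maeve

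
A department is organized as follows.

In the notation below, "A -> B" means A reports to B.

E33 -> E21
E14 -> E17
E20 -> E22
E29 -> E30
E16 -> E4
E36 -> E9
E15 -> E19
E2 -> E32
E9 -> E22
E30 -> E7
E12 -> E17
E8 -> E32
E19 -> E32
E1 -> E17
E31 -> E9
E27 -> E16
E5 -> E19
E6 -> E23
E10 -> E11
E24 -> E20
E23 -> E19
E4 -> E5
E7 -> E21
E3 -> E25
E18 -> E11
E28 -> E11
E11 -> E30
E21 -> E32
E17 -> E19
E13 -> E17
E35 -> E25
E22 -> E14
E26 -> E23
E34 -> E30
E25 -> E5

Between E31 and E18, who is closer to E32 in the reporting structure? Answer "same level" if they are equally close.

E31 is 6 levels below E32; E18 is 5. E18 is higher.

E18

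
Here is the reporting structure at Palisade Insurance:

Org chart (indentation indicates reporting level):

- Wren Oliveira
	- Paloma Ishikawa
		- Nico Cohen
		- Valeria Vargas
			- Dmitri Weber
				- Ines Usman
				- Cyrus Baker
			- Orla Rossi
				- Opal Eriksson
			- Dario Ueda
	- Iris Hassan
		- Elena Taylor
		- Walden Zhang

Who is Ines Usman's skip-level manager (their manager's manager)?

Ines Usman reports to Dmitri Weber, and Dmitri Weber reports to Valeria Vargas. So Ines Usman's skip-level manager is Valeria Vargas.

Valeria Vargas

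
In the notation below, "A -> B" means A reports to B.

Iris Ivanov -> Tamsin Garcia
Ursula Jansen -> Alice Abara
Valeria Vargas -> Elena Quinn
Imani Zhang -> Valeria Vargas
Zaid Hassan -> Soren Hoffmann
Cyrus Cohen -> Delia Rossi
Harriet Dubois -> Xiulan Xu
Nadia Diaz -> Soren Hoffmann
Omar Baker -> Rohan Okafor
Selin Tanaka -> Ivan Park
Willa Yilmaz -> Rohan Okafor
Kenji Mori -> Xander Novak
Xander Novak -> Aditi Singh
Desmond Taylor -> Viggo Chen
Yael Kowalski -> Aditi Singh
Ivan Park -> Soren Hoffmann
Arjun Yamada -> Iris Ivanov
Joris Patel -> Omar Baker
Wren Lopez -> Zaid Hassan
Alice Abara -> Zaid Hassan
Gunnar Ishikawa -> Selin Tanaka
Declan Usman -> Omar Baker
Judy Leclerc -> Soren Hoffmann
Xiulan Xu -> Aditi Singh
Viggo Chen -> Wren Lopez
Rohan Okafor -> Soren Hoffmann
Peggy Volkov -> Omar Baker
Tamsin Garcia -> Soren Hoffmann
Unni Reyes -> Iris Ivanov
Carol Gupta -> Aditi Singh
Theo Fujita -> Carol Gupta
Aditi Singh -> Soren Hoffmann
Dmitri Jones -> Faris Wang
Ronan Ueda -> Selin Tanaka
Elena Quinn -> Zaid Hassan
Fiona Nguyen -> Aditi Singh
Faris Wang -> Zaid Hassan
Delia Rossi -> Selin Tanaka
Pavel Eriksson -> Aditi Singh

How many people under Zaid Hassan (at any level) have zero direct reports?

The people in Zaid Hassan's organization with no one reporting to them are Desmond Taylor, Dmitri Jones, Ursula Jansen, Imani Zhang. That is 4.

4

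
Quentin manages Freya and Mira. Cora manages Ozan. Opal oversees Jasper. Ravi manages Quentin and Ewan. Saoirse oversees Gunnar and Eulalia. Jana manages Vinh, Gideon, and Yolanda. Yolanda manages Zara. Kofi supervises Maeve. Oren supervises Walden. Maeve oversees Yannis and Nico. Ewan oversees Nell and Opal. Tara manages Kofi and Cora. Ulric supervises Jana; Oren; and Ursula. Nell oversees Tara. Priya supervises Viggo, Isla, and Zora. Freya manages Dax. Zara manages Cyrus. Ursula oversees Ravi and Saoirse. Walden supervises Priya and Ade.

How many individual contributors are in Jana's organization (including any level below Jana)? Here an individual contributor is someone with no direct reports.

The people in Jana's organization with no one reporting to them are Cyrus, Gideon, Vinh. That is 3.

3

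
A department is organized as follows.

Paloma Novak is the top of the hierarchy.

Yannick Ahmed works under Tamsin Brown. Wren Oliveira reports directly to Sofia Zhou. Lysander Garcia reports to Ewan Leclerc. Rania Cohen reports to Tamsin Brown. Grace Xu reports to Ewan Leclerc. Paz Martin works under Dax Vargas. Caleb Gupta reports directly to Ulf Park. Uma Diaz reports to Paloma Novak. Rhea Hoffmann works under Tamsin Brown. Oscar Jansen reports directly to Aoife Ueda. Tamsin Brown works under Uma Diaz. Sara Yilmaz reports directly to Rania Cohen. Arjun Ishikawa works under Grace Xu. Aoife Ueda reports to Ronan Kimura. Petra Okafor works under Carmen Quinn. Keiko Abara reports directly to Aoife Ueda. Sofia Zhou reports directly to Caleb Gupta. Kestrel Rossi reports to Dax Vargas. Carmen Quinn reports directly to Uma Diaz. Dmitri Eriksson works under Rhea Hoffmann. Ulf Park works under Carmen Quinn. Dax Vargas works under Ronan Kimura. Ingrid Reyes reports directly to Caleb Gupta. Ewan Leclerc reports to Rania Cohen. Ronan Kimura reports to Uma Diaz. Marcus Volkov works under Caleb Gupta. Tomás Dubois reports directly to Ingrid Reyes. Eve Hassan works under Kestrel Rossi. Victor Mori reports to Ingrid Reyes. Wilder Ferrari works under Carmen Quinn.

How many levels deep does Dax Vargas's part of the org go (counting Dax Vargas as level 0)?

The longest chain under Dax Vargas runs Dax Vargas → Kestrel Rossi → Eve Hassan, which is 2 levels below Dax Vargas.

2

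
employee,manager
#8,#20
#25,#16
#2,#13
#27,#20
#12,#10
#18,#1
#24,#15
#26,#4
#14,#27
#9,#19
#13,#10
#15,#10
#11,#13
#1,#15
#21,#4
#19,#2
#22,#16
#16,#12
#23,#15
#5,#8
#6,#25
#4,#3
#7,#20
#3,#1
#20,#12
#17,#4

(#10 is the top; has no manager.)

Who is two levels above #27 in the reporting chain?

#27 reports to #20, and #20 reports to #12. So #27's skip-level manager is #12.

#12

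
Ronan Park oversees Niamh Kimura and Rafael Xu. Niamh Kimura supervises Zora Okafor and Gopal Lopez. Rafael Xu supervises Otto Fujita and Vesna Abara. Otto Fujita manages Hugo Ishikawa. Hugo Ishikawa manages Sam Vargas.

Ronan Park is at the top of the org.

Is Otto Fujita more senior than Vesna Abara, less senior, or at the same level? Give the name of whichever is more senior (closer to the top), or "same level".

Both Otto Fujita and Vesna Abara are 2 levels below Ronan Park.

same level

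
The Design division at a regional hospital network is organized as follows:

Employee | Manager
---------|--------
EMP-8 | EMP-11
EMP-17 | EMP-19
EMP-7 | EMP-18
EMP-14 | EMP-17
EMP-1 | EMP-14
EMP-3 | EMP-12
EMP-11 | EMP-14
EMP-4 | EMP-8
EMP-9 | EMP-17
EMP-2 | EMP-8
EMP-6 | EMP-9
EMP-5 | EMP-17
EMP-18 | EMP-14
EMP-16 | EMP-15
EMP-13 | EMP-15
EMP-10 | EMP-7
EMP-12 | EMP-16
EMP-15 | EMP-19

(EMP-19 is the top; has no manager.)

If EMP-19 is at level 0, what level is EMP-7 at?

4

Chain from EMP-7 up to EMP-19: EMP-7 → EMP-18 → EMP-14 → EMP-17 → EMP-19. That is 4 steps up, so EMP-7 is 4 levels below EMP-19.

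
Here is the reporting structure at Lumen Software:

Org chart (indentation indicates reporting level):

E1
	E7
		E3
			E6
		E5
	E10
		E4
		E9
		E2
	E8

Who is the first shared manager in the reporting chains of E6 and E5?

E6's chain of managers is E3, E7, E1. E5's chain of managers is E7, E1. The first manager that appears in both chains is E7.

E7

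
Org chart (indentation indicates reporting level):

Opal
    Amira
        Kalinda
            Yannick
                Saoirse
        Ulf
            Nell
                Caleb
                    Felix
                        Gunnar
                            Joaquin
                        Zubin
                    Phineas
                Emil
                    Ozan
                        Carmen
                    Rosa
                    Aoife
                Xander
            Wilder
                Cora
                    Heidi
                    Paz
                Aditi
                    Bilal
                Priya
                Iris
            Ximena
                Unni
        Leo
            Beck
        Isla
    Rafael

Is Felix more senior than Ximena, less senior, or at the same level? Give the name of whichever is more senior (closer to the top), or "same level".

Ximena

Felix is 5 levels below Opal; Ximena is 3. Ximena is higher.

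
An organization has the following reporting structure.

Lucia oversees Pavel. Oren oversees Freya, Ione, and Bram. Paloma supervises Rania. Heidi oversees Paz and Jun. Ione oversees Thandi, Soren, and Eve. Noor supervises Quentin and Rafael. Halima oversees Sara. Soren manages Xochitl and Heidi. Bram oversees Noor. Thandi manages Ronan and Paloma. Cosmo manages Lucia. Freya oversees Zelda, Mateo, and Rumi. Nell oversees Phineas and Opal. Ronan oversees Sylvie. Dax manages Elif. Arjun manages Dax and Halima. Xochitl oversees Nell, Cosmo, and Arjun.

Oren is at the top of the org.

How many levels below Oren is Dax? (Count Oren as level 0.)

Chain from Dax up to Oren: Dax → Arjun → Xochitl → Soren → Ione → Oren. That is 5 steps up, so Dax is 5 levels below Oren.

5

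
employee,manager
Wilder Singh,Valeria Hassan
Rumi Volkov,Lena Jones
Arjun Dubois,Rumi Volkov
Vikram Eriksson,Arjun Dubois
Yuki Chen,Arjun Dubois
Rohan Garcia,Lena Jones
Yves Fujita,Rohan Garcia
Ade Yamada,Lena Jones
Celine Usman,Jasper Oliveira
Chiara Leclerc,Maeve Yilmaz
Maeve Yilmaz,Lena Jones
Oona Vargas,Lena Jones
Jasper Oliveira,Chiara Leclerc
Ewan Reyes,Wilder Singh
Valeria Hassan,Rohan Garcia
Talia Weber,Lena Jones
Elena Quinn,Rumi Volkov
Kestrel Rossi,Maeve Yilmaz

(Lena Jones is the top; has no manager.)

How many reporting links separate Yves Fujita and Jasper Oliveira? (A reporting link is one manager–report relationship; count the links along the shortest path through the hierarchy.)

Yves Fujita is 2 levels below Lena Jones, and Jasper Oliveira is 3 levels below Lena Jones (their lowest common manager). The shortest path runs up from Yves Fujita to Lena Jones and back down to Jasper Oliveira: 2 + 3 = 5 links.

5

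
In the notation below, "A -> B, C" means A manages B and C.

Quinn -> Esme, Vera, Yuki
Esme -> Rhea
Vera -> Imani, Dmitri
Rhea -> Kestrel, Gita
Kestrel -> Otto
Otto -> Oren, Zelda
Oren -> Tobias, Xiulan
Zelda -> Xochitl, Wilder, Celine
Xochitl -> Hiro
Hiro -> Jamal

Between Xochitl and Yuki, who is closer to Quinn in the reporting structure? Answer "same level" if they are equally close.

Yuki

Xochitl is 6 levels below Quinn; Yuki is 1. Yuki is higher.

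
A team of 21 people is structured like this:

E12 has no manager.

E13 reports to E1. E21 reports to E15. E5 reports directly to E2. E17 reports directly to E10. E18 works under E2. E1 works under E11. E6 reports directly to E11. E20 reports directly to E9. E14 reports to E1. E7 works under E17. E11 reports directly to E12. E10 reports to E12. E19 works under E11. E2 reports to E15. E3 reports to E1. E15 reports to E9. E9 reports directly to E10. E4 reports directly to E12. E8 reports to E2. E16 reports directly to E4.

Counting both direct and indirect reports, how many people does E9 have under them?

7

E9 directly manages E15, E20. Under E15: E21, E2, E18, E8, E5 (5). E20 has no reports. So E9's organization is 2 direct reports plus everyone under them: 6 + 1 = 7.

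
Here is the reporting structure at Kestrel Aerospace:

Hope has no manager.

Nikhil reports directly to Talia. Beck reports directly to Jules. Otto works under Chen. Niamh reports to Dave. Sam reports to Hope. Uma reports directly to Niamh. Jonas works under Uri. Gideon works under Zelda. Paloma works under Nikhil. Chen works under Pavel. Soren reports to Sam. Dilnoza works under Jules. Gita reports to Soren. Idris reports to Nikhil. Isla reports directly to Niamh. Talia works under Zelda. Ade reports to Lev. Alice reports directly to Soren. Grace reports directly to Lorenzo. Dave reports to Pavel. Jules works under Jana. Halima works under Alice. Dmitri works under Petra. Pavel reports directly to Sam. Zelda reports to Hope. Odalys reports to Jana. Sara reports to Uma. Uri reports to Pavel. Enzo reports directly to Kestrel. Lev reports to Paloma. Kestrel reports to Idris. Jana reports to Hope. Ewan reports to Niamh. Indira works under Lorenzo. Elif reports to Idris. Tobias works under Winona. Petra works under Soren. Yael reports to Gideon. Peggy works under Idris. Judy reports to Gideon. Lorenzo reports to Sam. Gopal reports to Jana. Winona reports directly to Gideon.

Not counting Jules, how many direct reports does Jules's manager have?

2

Jules reports to Jana. Jana's other direct reports are Gopal, Odalys — 2 peers.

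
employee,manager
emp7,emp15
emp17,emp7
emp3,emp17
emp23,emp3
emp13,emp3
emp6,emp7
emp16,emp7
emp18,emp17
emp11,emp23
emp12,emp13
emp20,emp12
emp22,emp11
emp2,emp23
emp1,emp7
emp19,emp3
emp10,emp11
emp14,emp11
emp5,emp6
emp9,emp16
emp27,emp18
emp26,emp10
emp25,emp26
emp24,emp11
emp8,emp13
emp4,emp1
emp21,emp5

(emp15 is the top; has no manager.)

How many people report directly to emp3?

emp3 directly manages emp23, emp13, emp19. That is 3 direct reports.

3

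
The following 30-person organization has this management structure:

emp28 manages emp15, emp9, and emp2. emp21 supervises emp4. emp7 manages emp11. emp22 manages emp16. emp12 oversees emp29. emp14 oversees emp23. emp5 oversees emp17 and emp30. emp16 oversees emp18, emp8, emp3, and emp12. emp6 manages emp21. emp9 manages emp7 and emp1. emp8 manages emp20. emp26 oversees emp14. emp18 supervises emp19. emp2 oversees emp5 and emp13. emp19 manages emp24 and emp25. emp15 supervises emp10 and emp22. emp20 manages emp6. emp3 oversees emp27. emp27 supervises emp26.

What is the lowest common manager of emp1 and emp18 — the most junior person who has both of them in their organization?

emp1's chain of managers is emp9, emp28. emp18's chain of managers is emp16, emp22, emp15, emp28. The first manager that appears in both chains is emp28.

emp28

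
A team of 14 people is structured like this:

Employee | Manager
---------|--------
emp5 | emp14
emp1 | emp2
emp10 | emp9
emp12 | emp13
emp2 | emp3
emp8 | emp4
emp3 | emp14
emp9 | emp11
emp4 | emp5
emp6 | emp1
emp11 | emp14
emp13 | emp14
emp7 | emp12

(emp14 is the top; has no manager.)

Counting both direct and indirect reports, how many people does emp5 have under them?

emp5 directly manages emp4. Under emp4: emp8 (1). That's 2 in total.

2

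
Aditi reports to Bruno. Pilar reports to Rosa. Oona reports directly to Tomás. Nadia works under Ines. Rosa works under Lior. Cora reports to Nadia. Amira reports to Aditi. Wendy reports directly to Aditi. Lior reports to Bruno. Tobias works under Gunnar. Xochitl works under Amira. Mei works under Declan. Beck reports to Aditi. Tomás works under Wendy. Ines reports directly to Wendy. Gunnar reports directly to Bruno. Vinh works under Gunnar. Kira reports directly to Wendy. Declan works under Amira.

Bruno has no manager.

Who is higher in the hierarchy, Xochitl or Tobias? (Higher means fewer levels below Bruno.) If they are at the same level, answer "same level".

Tobias

Xochitl is 3 levels below Bruno; Tobias is 2. Tobias is higher.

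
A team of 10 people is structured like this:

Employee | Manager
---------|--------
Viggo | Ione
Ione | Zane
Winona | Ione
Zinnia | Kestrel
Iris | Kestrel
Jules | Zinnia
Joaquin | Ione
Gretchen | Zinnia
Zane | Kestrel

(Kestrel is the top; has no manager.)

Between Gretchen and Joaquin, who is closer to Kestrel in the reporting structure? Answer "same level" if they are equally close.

Gretchen

Gretchen is 2 levels below Kestrel; Joaquin is 3. Gretchen is higher.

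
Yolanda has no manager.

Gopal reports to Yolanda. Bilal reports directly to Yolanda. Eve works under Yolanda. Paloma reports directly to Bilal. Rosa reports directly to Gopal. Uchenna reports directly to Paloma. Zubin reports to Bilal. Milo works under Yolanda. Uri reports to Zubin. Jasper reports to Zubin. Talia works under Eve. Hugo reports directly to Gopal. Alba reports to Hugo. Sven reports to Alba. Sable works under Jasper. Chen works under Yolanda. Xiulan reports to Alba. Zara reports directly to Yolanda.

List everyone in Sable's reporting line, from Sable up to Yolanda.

Sable -> Jasper -> Zubin -> Bilal -> Yolanda

Sable reports to Jasper. Jasper reports to Zubin. Zubin reports to Bilal. Bilal reports to Yolanda. Yolanda is at the top.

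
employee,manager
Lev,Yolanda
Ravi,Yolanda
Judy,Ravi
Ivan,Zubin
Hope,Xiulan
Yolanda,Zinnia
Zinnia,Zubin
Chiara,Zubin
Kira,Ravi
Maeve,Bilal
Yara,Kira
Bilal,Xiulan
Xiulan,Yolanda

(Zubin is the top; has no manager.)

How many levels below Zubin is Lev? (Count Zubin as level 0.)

3

Chain from Lev up to Zubin: Lev → Yolanda → Zinnia → Zubin. That is 3 steps up, so Lev is 3 levels below Zubin.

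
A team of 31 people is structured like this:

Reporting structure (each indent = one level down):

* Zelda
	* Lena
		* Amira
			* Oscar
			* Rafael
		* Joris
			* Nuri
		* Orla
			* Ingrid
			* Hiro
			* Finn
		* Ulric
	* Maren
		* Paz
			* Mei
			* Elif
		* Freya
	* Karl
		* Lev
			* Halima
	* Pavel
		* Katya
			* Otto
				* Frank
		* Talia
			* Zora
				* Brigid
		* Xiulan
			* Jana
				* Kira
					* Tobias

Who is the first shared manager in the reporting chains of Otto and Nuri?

Zelda

Otto's chain of managers is Katya, Pavel, Zelda. Nuri's chain of managers is Joris, Lena, Zelda. The first manager that appears in both chains is Zelda.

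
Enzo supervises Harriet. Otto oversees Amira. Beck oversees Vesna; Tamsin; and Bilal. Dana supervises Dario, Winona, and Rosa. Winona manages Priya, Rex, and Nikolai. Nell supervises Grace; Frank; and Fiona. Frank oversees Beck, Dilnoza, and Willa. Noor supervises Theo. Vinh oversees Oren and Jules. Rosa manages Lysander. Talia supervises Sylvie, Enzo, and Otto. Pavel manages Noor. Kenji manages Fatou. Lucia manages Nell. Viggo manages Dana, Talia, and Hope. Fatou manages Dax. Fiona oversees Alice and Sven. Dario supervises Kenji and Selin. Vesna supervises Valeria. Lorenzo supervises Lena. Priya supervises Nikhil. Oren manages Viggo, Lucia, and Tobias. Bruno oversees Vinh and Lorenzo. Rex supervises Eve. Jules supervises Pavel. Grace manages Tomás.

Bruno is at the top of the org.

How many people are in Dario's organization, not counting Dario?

4

Dario directly manages Kenji, Selin. Under Kenji: Fatou, Dax (2). Selin has no reports. So Dario's organization is 2 direct reports plus everyone under them: 3 + 1 = 4.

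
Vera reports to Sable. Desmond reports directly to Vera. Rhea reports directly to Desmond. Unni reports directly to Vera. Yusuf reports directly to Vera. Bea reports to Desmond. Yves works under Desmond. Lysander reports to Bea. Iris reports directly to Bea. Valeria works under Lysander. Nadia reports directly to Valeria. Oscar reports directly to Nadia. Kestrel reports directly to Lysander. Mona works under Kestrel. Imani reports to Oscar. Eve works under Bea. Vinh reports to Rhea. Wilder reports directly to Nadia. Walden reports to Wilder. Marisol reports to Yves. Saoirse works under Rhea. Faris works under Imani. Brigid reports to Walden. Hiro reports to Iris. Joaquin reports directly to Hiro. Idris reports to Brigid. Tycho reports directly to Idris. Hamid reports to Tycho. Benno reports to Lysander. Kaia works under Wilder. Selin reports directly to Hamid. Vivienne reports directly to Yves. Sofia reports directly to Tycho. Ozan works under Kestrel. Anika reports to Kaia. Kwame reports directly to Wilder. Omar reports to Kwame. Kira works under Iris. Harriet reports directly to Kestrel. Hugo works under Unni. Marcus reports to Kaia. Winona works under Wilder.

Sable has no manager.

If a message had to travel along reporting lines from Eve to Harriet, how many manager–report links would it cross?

4

Eve is 1 level below Bea, and Harriet is 3 levels below Bea (their lowest common manager). The shortest path runs up from Eve to Bea and back down to Harriet: 1 + 3 = 4 links.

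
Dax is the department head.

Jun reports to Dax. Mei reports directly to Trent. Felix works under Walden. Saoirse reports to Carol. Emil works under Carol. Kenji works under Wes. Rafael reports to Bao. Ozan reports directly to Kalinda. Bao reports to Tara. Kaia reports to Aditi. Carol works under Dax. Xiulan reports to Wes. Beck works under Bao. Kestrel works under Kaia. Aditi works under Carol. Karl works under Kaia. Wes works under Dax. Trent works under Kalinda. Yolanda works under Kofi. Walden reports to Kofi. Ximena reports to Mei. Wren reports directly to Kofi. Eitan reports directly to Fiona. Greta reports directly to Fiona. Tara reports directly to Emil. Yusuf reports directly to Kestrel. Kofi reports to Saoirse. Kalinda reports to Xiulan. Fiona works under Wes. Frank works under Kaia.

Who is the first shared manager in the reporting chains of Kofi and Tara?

Carol

Kofi's chain of managers is Saoirse, Carol, Dax. Tara's chain of managers is Emil, Carol, Dax. The first manager that appears in both chains is Carol.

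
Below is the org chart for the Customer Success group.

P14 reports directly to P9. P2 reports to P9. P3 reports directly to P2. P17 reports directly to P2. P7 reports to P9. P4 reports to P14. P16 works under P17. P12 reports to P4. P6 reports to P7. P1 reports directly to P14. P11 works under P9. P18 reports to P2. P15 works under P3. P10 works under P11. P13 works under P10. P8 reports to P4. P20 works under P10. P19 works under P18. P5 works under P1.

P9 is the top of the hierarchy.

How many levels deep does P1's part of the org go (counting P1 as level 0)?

1

The longest chain under P1 runs P1 → P5, which is 1 level below P1.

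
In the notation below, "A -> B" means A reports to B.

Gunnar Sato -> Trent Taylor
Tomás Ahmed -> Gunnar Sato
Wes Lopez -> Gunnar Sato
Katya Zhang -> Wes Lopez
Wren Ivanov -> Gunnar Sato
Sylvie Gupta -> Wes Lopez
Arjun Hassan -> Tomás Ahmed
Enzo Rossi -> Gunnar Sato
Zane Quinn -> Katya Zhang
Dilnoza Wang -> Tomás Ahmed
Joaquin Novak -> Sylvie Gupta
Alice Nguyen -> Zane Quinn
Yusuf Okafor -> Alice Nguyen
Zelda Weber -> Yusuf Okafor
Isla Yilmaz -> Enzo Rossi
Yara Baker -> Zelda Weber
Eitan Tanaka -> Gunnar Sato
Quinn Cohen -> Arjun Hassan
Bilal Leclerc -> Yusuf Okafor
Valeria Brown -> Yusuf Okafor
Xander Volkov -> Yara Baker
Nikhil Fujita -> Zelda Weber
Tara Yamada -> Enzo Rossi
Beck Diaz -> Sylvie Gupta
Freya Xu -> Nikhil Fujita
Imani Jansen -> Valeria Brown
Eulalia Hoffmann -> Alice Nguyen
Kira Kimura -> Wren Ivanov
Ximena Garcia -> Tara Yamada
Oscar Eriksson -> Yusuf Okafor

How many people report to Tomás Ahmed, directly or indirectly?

3

Tomás Ahmed directly manages Arjun Hassan, Dilnoza Wang. Under Arjun Hassan: Quinn Cohen (1). Dilnoza Wang has no reports. So Tomás Ahmed's organization is 2 direct reports plus everyone under them: 2 + 1 = 3.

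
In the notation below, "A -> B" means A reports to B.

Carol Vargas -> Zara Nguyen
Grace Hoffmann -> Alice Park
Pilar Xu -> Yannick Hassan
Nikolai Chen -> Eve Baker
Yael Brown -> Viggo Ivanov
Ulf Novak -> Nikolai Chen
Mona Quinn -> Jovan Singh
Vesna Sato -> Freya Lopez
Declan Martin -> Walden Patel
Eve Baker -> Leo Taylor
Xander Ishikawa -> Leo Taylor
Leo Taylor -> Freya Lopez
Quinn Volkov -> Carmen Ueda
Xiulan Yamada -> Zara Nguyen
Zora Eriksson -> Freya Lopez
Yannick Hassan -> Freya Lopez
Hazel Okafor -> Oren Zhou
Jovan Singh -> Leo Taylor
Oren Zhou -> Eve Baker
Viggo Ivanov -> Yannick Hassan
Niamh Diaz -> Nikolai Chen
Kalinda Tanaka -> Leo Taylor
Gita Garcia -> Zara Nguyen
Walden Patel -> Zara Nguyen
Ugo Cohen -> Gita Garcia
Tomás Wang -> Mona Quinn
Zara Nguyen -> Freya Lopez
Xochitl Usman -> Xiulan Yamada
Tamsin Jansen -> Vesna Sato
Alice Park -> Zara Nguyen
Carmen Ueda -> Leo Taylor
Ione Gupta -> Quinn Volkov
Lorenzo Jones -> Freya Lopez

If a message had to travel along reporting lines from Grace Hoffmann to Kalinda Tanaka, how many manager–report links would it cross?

Grace Hoffmann is 3 levels below Freya Lopez, and Kalinda Tanaka is 2 levels below Freya Lopez (their lowest common manager). The shortest path runs up from Grace Hoffmann to Freya Lopez and back down to Kalinda Tanaka: 3 + 2 = 5 links.

5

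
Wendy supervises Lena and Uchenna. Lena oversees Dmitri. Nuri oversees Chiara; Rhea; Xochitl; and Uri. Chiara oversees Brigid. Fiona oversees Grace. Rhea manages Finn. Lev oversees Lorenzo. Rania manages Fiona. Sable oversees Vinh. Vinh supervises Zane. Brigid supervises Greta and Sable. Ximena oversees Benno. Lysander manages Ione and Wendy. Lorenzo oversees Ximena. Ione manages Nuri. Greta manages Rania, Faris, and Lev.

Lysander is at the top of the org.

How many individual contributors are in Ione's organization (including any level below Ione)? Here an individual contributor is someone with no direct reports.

The people in Ione's organization with no one reporting to them are Uri, Xochitl, Finn, Zane, Benno, Grace, Faris. That is 7.

7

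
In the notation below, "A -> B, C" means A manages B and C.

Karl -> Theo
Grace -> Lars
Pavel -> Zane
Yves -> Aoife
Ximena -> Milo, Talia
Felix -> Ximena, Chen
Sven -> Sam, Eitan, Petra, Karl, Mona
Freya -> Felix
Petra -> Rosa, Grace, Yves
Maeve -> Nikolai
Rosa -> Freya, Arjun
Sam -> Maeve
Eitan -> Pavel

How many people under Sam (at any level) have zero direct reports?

The only person in Sam's organization with no one reporting to them is Nikolai. That is 1.

1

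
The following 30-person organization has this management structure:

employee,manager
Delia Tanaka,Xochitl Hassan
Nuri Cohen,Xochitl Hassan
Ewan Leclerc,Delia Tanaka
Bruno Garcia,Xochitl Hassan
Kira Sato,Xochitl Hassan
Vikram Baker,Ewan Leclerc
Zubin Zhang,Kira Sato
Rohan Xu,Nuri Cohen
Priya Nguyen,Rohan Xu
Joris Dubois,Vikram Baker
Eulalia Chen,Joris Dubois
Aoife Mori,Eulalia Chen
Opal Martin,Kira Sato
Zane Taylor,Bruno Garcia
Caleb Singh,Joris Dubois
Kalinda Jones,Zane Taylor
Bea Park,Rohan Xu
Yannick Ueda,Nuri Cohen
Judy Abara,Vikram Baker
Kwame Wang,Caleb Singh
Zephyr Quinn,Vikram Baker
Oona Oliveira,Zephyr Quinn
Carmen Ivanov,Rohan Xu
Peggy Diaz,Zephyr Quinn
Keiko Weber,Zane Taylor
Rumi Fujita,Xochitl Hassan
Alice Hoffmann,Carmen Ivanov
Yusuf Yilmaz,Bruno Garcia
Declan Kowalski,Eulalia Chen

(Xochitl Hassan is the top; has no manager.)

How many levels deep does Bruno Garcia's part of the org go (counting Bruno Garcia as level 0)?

The longest chain under Bruno Garcia runs Bruno Garcia → Zane Taylor → Keiko Weber, which is 2 levels below Bruno Garcia.

2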